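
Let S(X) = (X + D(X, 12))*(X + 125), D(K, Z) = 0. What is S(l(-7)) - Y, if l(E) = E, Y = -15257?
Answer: 14431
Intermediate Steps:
S(X) = X*(125 + X) (S(X) = (X + 0)*(X + 125) = X*(125 + X))
S(l(-7)) - Y = -7*(125 - 7) - 1*(-15257) = -7*118 + 15257 = -826 + 15257 = 14431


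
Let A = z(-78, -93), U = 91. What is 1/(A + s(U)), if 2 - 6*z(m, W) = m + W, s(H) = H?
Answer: 6/719 ≈ 0.0083449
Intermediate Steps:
z(m, W) = ⅓ - W/6 - m/6 (z(m, W) = ⅓ - (m + W)/6 = ⅓ - (W + m)/6 = ⅓ + (-W/6 - m/6) = ⅓ - W/6 - m/6)
A = 173/6 (A = ⅓ - ⅙*(-93) - ⅙*(-78) = ⅓ + 31/2 + 13 = 173/6 ≈ 28.833)
1/(A + s(U)) = 1/(173/6 + 91) = 1/(719/6) = 6/719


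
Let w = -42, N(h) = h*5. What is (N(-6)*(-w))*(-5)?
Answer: 6300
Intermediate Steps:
N(h) = 5*h
(N(-6)*(-w))*(-5) = ((5*(-6))*(-1*(-42)))*(-5) = -30*42*(-5) = -1260*(-5) = 6300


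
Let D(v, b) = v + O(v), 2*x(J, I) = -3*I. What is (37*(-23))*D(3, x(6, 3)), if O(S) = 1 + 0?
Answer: -3404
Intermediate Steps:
x(J, I) = -3*I/2 (x(J, I) = (-3*I)/2 = -3*I/2)
O(S) = 1
D(v, b) = 1 + v (D(v, b) = v + 1 = 1 + v)
(37*(-23))*D(3, x(6, 3)) = (37*(-23))*(1 + 3) = -851*4 = -3404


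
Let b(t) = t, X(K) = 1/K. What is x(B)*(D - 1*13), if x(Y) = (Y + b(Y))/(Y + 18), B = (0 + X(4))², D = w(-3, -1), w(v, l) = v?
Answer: -32/289 ≈ -0.11073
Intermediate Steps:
D = -3
B = 1/16 (B = (0 + 1/4)² = (0 + ¼)² = (¼)² = 1/16 ≈ 0.062500)
x(Y) = 2*Y/(18 + Y) (x(Y) = (Y + Y)/(Y + 18) = (2*Y)/(18 + Y) = 2*Y/(18 + Y))
x(B)*(D - 1*13) = (2*(1/16)/(18 + 1/16))*(-3 - 1*13) = (2*(1/16)/(289/16))*(-3 - 13) = (2*(1/16)*(16/289))*(-16) = (2/289)*(-16) = -32/289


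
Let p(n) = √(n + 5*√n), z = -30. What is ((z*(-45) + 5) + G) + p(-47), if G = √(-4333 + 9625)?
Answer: 1355 + √(-47 + 5*I*√47) + 42*√3 ≈ 1430.1 + 7.2516*I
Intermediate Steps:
G = 42*√3 (G = √5292 = 42*√3 ≈ 72.746)
((z*(-45) + 5) + G) + p(-47) = ((-30*(-45) + 5) + 42*√3) + √(-47 + 5*√(-47)) = ((1350 + 5) + 42*√3) + √(-47 + 5*(I*√47)) = (1355 + 42*√3) + √(-47 + 5*I*√47) = 1355 + √(-47 + 5*I*√47) + 42*√3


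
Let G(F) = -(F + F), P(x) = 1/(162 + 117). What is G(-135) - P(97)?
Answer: 75329/279 ≈ 270.00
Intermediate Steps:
P(x) = 1/279
G(F) = -2*F
G(-135) - P(97) = -2*(-135) - 1*1/279 = 270 - 1/279 = 75329/279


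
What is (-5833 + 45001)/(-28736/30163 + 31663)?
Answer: 1181424384/955022333 ≈ 1.2371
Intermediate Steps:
(-5833 + 45001)/(-28736/30163 + 31663) = 39168/(-28736*1/30163 + 31663) = 39168/(-28736/30163 + 31663) = 39168/(955022333/30163) = 39168*(30163/955022333) = 1181424384/955022333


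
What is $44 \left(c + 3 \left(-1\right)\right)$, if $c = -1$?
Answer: $-176$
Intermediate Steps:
$44 \left(c + 3 \left(-1\right)\right) = 44 \left(-1 + 3 \left(-1\right)\right) = 44 \left(-1 - 3\right) = 44 \left(-4\right) = -176$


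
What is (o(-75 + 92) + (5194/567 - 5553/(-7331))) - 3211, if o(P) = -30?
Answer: -1918652056/593811 ≈ -3231.1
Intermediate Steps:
(o(-75 + 92) + (5194/567 - 5553/(-7331))) - 3211 = (-30 + (5194/567 - 5553/(-7331))) - 3211 = (-30 + (5194*(1/567) - 5553*(-1/7331))) - 3211 = (-30 + (742/81 + 5553/7331)) - 3211 = (-30 + 5889395/593811) - 3211 = -11924935/593811 - 3211 = -1918652056/593811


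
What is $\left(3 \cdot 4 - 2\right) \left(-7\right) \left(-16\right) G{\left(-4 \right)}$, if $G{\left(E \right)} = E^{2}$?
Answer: $17920$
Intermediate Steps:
$\left(3 \cdot 4 - 2\right) \left(-7\right) \left(-16\right) G{\left(-4 \right)} = \left(3 \cdot 4 - 2\right) \left(-7\right) \left(-16\right) \left(-4\right)^{2} = \left(12 - 2\right) \left(-7\right) \left(-16\right) 16 = 10 \left(-7\right) \left(-16\right) 16 = \left(-70\right) \left(-16\right) 16 = 1120 \cdot 16 = 17920$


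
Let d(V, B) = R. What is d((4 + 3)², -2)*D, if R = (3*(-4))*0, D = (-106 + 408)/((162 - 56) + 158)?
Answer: 0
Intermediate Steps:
D = 151/132 (D = 302/(106 + 158) = 302/264 = 302*(1/264) = 151/132 ≈ 1.1439)
R = 0 (R = -12*0 = 0)
d(V, B) = 0
d((4 + 3)², -2)*D = 0*(151/132) = 0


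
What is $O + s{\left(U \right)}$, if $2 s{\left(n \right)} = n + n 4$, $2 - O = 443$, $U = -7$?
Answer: $- \frac{917}{2} \approx -458.5$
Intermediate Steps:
$O = -441$ ($O = 2 - 443 = -441$)
$s{\left(n \right)} = \frac{5 n}{2}$ ($s{\left(n \right)} = \frac{n + n 4}{2} = \frac{n + 4 n}{2} = \frac{5 n}{2}$)
$O + s{\left(U \right)} = -441 + \frac{5}{2} \left(-7\right) = -441 - \frac{35}{2} = - \frac{917}{2}$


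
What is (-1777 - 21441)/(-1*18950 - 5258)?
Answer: 11609/12104 ≈ 0.95910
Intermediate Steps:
(-1777 - 21441)/(-1*18950 - 5258) = -23218/(-18950 - 5258) = -23218/(-24208) = -23218*(-1/24208) = 11609/12104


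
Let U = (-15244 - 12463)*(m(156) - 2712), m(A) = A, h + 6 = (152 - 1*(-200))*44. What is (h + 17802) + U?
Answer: 70852376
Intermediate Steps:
h = 15482 (h = -6 + (152 - 1*(-200))*44 = -6 + (152 + 200)*44 = -6 + 352*44 = -6 + 15488 = 15482)
U = 70819092 (U = (-15244 - 12463)*(156 - 2712) = -27707*(-2556) = 70819092)
(h + 17802) + U = (15482 + 17802) + 70819092 = 33284 + 70819092 = 70852376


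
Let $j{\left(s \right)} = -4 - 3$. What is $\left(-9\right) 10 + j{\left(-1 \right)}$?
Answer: $-97$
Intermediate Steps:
$j{\left(s \right)} = -7$ ($j{\left(s \right)} = -4 - 3 = -7$)
$\left(-9\right) 10 + j{\left(-1 \right)} = \left(-9\right) 10 - 7 = -90 - 7 = -97$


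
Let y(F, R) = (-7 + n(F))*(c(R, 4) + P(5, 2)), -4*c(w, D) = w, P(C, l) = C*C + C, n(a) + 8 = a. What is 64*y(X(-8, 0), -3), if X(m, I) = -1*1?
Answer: -31488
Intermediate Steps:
n(a) = -8 + a
P(C, l) = C + C**2 (P(C, l) = C**2 + C = C + C**2)
c(w, D) = -w/4
X(m, I) = -1
y(F, R) = (-15 + F)*(30 - R/4) (y(F, R) = (-7 + (-8 + F))*(-R/4 + 5*(1 + 5)) = (-15 + F)*(-R/4 + 5*6) = (-15 + F)*(-R/4 + 30) = (-15 + F)*(30 - R/4))
64*y(X(-8, 0), -3) = 64*(-450 + 30*(-1) + (15/4)*(-3) - 1/4*(-1)*(-3)) = 64*(-450 - 30 - 45/4 - 3/4) = 64*(-492) = -31488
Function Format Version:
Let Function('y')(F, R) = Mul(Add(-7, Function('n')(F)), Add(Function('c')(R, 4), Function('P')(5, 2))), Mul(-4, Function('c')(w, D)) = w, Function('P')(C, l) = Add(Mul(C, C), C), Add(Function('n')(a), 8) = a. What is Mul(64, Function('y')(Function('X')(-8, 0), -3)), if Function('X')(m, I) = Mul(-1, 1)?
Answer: -31488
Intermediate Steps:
Function('n')(a) = Add(-8, a)
Function('P')(C, l) = Add(C, Pow(C, 2)) (Function('P')(C, l) = Add(Pow(C, 2), C) = Add(C, Pow(C, 2)))
Function('c')(w, D) = Mul(Rational(-1, 4), w)
Function('X')(m, I) = -1
Function('y')(F, R) = Mul(Add(-15, F), Add(30, Mul(Rational(-1, 4), R))) (Function('y')(F, R) = Mul(Add(-7, Add(-8, F)), Add(Mul(Rational(-1, 4), R), Mul(5, Add(1, 5)))) = Mul(Add(-15, F), Add(Mul(Rational(-1, 4), R), Mul(5, 6))) = Mul(Add(-15, F), Add(Mul(Rational(-1, 4), R), 30)) = Mul(Add(-15, F), Add(30, Mul(Rational(-1, 4), R))))
Mul(64, Function('y')(Function('X')(-8, 0), -3)) = Mul(64, Add(-450, Mul(30, -1), Mul(Rational(15, 4), -3), Mul(Rational(-1, 4), -1, -3))) = Mul(64, Add(-450, -30, Rational(-45, 4), Rational(-3, 4))) = Mul(64, -492) = -31488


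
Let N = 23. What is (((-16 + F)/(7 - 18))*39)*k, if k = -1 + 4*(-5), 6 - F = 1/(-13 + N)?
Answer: -82719/110 ≈ -751.99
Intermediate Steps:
F = 59/10 (F = 6 - 1/(-13 + 23) = 6 - 1/10 = 59/10 ≈ 5.9000)
k = -21 (k = -1 - 20 = -21)
(((-16 + F)/(7 - 18))*39)*k = (((-16 + 59/10)/(7 - 18))*39)*(-21) = (-101/10/(-11)*39)*(-21) = (-101/10*(-1/11)*39)*(-21) = ((101/110)*39)*(-21) = (3939/110)*(-21) = -82719/110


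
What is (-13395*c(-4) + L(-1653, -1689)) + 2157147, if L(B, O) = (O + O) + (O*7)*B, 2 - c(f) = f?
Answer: 21616818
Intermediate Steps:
c(f) = 2 - f
L(B, O) = 2*O + 7*B*O (L(B, O) = 2*O + (7*O)*B = 2*O + 7*B*O)
(-13395*c(-4) + L(-1653, -1689)) + 2157147 = (-13395*(2 - 1*(-4)) - 1689*(2 + 7*(-1653))) + 2157147 = (-13395*(2 + 4) - 1689*(2 - 11571)) + 2157147 = (-13395*6 - 1689*(-11569)) + 2157147 = (-80370 + 19540041) + 2157147 = 19459671 + 2157147 = 21616818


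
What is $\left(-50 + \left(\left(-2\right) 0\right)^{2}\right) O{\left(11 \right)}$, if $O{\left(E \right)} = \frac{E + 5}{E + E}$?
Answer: $- \frac{400}{11} \approx -36.364$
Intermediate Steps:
$O{\left(E \right)} = \frac{5 + E}{2 E}$
$\left(-50 + \left(\left(-2\right) 0\right)^{2}\right) O{\left(11 \right)} = \left(-50 + \left(\left(-2\right) 0\right)^{2}\right) \frac{5 + 11}{2 \cdot 11} = \left(-50 + 0^{2}\right) \frac{1}{2} \cdot \frac{1}{11} \cdot 16 = \left(-50 + 0\right) \frac{8}{11} = \left(-50\right) \frac{8}{11} = - \frac{400}{11}$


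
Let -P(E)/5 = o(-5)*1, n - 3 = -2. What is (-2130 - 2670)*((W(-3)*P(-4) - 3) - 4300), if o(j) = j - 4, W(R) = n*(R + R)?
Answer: 21950400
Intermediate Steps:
n = 1 (n = 3 - 2 = 1)
W(R) = 2*R (W(R) = 1*(R + R) = 1*(2*R) = 2*R)
o(j) = -4 + j
P(E) = 45 (P(E) = -5*(-4 - 5) = -(-45) = -5*(-9) = 45)
(-2130 - 2670)*((W(-3)*P(-4) - 3) - 4300) = (-2130 - 2670)*(((2*(-3))*45 - 3) - 4300) = -4800*((-6*45 - 3) - 4300) = -4800*((-270 - 3) - 4300) = -4800*(-273 - 4300) = -4800*(-4573) = 21950400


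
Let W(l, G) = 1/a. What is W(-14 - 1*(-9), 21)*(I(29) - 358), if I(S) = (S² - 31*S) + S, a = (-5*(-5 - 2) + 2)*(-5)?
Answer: 387/185 ≈ 2.0919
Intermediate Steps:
a = -185 (a = (-5*(-7) + 2)*(-5) = (35 + 2)*(-5) = 37*(-5) = -185)
W(l, G) = -1/185 (W(l, G) = 1/(-185) = -1/185)
I(S) = S² - 30*S
W(-14 - 1*(-9), 21)*(I(29) - 358) = -(29*(-30 + 29) - 358)/185 = -(29*(-1) - 358)/185 = -(-29 - 358)/185 = -1/185*(-387) = 387/185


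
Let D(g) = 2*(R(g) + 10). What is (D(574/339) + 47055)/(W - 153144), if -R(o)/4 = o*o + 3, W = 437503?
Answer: 5404512163/32678820639 ≈ 0.16538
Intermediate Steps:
R(o) = -12 - 4*o² (R(o) = -4*(o*o + 3) = -4*(o² + 3) = -4*(3 + o²) = -12 - 4*o²)
D(g) = -4 - 8*g² (D(g) = 2*((-12 - 4*g²) + 10) = 2*(-2 - 4*g²) = -4 - 8*g²)
(D(574/339) + 47055)/(W - 153144) = ((-4 - 8*(574/339)²) + 47055)/(437503 - 153144) = ((-4 - 8*(574*(1/339))²) + 47055)/284359 = ((-4 - 8*(574/339)²) + 47055)*(1/284359) = ((-4 - 8*329476/114921) + 47055)*(1/284359) = ((-4 - 2635808/114921) + 47055)*(1/284359) = (-3095492/114921 + 47055)*(1/284359) = (5404512163/114921)*(1/284359) = 5404512163/32678820639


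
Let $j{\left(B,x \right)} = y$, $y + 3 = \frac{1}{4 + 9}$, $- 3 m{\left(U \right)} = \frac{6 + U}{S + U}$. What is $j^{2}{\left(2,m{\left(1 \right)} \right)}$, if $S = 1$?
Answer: $\frac{1444}{169} \approx 8.5444$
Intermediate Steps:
$m{\left(U \right)} = - \frac{6 + U}{3 \left(1 + U\right)}$ ($m{\left(U \right)} = - \frac{\left(6 + U\right) \frac{1}{1 + U}}{3} = - \frac{\frac{1}{1 + U} \left(6 + U\right)}{3} = - \frac{6 + U}{3 \left(1 + U\right)}$)
$y = - \frac{38}{13}$ ($y = -3 + \frac{1}{4 + 9} = -3 + \frac{1}{13} = - \frac{38}{13} \approx -2.9231$)
$j{\left(B,x \right)} = - \frac{38}{13}$
$j^{2}{\left(2,m{\left(1 \right)} \right)} = \left(- \frac{38}{13}\right)^{2} = \frac{1444}{169}$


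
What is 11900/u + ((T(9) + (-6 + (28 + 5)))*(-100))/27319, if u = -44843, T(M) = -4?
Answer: -428235000/1225065917 ≈ -0.34956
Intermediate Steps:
11900/u + ((T(9) + (-6 + (28 + 5)))*(-100))/27319 = 11900/(-44843) + ((-4 + (-6 + (28 + 5)))*(-100))/27319 = 11900*(-1/44843) + ((-4 + (-6 + 33))*(-100))*(1/27319) = -11900/44843 + ((-4 + 27)*(-100))*(1/27319) = -11900/44843 + (23*(-100))*(1/27319) = -11900/44843 - 2300*1/27319 = -11900/44843 - 2300/27319 = -428235000/1225065917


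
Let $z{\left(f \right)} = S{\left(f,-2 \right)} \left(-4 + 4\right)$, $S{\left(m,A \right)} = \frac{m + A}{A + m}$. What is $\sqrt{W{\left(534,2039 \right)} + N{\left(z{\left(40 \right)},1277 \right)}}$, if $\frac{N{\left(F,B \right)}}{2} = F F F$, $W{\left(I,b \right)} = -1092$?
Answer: $2 i \sqrt{273} \approx 33.045 i$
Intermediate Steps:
$S{\left(m,A \right)} = 1$ ($S{\left(m,A \right)} = \frac{A + m}{A + m} = 1$)
$z{\left(f \right)} = 0$ ($z{\left(f \right)} = 1 \left(-4 + 4\right) = 1 \cdot 0 = 0$)
$N{\left(F,B \right)} = 2 F^{3}$ ($N{\left(F,B \right)} = 2 F F F = 2 F F^{2} = 2 F^{3}$)
$\sqrt{W{\left(534,2039 \right)} + N{\left(z{\left(40 \right)},1277 \right)}} = \sqrt{-1092 + 2 \cdot 0^{3}} = \sqrt{-1092 + 2 \cdot 0} = \sqrt{-1092 + 0} = \sqrt{-1092} = 2 i \sqrt{273}$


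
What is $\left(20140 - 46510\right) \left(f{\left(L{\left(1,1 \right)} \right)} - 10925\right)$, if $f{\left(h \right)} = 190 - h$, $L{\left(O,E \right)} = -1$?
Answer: $283055580$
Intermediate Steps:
$\left(20140 - 46510\right) \left(f{\left(L{\left(1,1 \right)} \right)} - 10925\right) = \left(20140 - 46510\right) \left(\left(190 - -1\right) - 10925\right) = - 26370 \left(\left(190 + 1\right) - 10925\right) = - 26370 \left(191 - 10925\right) = \left(-26370\right) \left(-10734\right) = 283055580$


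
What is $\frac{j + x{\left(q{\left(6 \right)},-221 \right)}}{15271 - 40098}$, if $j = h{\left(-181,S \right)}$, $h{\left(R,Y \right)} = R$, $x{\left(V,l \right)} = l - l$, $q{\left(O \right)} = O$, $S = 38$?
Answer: $\frac{181}{24827} \approx 0.0072905$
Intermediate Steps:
$x{\left(V,l \right)} = 0$
$j = -181$
$\frac{j + x{\left(q{\left(6 \right)},-221 \right)}}{15271 - 40098} = \frac{-181 + 0}{15271 - 40098} = - \frac{181}{-24827} = \left(-181\right) \left(- \frac{1}{24827}\right) = \frac{181}{24827}$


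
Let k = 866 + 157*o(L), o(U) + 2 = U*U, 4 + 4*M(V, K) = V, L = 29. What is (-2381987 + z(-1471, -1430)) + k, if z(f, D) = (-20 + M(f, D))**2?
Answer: -33572343/16 ≈ -2.0983e+6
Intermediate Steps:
M(V, K) = -1 + V/4
o(U) = -2 + U**2 (o(U) = -2 + U*U = -2 + U**2)
z(f, D) = (-21 + f/4)**2 (z(f, D) = (-20 + (-1 + f/4))**2 = (-21 + f/4)**2)
k = 132589 (k = 866 + 157*(-2 + 29**2) = 866 + 157*(-2 + 841) = 866 + 157*839 = 866 + 131723 = 132589)
(-2381987 + z(-1471, -1430)) + k = (-2381987 + (-84 - 1471)**2/16) + 132589 = (-2381987 + (1/16)*(-1555)**2) + 132589 = (-2381987 + (1/16)*2418025) + 132589 = (-2381987 + 2418025/16) + 132589 = -35693767/16 + 132589 = -33572343/16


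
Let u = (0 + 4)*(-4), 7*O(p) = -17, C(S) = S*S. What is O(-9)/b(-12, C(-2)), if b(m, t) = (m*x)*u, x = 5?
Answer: -17/6720 ≈ -0.0025298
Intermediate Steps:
C(S) = S**2
O(p) = -17/7 (O(p) = (1/7)*(-17) = -17/7)
u = -16 (u = 4*(-4) = -16)
b(m, t) = -80*m (b(m, t) = (m*5)*(-16) = (5*m)*(-16) = -80*m)
O(-9)/b(-12, C(-2)) = -17/(7*((-80*(-12)))) = -17/7/960 = -17/7*1/960 = -17/6720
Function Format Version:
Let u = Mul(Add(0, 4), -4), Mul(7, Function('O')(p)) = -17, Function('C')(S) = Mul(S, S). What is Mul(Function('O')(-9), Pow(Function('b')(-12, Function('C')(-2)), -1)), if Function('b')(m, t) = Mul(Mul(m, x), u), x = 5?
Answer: Rational(-17, 6720) ≈ -0.0025298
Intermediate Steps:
Function('C')(S) = Pow(S, 2)
Function('O')(p) = Rational(-17, 7) (Function('O')(p) = Mul(Rational(1, 7), -17) = Rational(-17, 7))
u = -16 (u = Mul(4, -4) = -16)
Function('b')(m, t) = Mul(-80, m) (Function('b')(m, t) = Mul(Mul(m, 5), -16) = Mul(Mul(5, m), -16) = Mul(-80, m))
Mul(Function('O')(-9), Pow(Function('b')(-12, Function('C')(-2)), -1)) = Mul(Rational(-17, 7), Pow(Mul(-80, -12), -1)) = Mul(Rational(-17, 7), Pow(960, -1)) = Mul(Rational(-17, 7), Rational(1, 960)) = Rational(-17, 6720)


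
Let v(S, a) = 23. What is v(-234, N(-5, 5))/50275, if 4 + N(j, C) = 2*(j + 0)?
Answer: 23/50275 ≈ 0.00045748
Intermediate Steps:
N(j, C) = -4 + 2*j (N(j, C) = -4 + 2*(j + 0) = -4 + 2*j)
v(-234, N(-5, 5))/50275 = 23/50275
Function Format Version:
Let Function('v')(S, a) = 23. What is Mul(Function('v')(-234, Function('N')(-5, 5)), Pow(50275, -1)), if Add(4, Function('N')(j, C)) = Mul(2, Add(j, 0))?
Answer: Rational(23, 50275) ≈ 0.00045748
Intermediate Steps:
Function('N')(j, C) = Add(-4, Mul(2, j)) (Function('N')(j, C) = Add(-4, Mul(2, Add(j, 0))) = Add(-4, Mul(2, j)))
Mul(Function('v')(-234, Function('N')(-5, 5)), Pow(50275, -1)) = Mul(23, Pow(50275, -1)) = Mul(23, Rational(1, 50275)) = Rational(23, 50275)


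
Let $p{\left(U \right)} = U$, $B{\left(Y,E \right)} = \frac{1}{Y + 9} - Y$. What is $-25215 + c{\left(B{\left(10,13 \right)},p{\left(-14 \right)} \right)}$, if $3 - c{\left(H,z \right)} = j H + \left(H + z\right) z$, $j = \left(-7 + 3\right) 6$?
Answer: $-25786$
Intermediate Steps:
$j = -24$ ($j = \left(-4\right) 6 = -24$)
$B{\left(Y,E \right)} = \frac{1}{9 + Y} - Y$
$c{\left(H,z \right)} = 3 + 24 H - z \left(H + z\right)$ ($c{\left(H,z \right)} = 3 - \left(- 24 H + \left(H + z\right) z\right) = 3 - \left(- 24 H + z \left(H + z\right)\right) = 3 + \left(24 H - z \left(H + z\right)\right) = 3 + 24 H - z \left(H + z\right)$)
$-25215 + c{\left(B{\left(10,13 \right)},p{\left(-14 \right)} \right)} = -25215 + \left(3 - \left(-14\right)^{2} + 24 \frac{1 - 10^{2} - 90}{9 + 10} - \frac{1 - 10^{2} - 90}{9 + 10} \left(-14\right)\right) = -25215 + \left(3 - 196 + 24 \frac{1 - 100 - 90}{19} - \frac{1 - 100 - 90}{19} \left(-14\right)\right) = -25215 + \left(3 - 196 + 24 \cdot \frac{1}{19} \left(-189\right) - \frac{1}{19} \left(-189\right) \left(-14\right)\right) = -25215 + \left(3 - 196 + 24 \left(- \frac{189}{19}\right) - \left(- \frac{189}{19}\right) \left(-14\right)\right) = -25215 - 571 = -25786$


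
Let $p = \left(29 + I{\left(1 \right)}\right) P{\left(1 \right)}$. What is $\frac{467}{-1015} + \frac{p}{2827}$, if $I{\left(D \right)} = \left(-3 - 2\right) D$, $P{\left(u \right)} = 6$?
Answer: $- \frac{1174049}{2869405} \approx -0.40916$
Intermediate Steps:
$I{\left(D \right)} = - 5 D$
$p = 144$ ($p = \left(29 - 5\right) 6 = 24 \cdot 6 = 144$)
$\frac{467}{-1015} + \frac{p}{2827} = \frac{467}{-1015} + \frac{144}{2827} = 467 \left(- \frac{1}{1015}\right) + 144 \cdot \frac{1}{2827} = - \frac{467}{1015} + \frac{144}{2827} = - \frac{1174049}{2869405}$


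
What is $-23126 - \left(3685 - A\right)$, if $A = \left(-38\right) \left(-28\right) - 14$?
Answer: $-25761$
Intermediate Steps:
$A = 1050$ ($A = 1064 - 14 = 1050$)
$-23126 - \left(3685 - A\right) = -23126 - \left(3685 - 1050\right) = -23126 - 2635 = -25761$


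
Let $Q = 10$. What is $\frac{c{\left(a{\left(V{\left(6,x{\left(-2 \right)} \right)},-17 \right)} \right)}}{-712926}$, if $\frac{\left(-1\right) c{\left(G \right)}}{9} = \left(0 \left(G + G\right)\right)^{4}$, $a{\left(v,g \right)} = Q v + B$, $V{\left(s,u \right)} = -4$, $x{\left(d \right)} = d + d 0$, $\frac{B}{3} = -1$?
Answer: $0$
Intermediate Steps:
$B = -3$ ($B = 3 \left(-1\right) = -3$)
$x{\left(d \right)} = d$ ($x{\left(d \right)} = d + 0 = d$)
$a{\left(v,g \right)} = -3 + 10 v$ ($a{\left(v,g \right)} = 10 v - 3 = -3 + 10 v$)
$c{\left(G \right)} = 0$ ($c{\left(G \right)} = - 9 \left(0 \left(G + G\right)\right)^{4} = - 9 \left(0 \cdot 2 G\right)^{4} = - 9 \cdot 0^{4} = \left(-9\right) 0 = 0$)
$\frac{c{\left(a{\left(V{\left(6,x{\left(-2 \right)} \right)},-17 \right)} \right)}}{-712926} = \frac{0}{-712926} = 0 \left(- \frac{1}{712926}\right) = 0$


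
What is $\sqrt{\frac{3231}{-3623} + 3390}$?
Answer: $\frac{\sqrt{44485871397}}{3623} \approx 58.216$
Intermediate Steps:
$\sqrt{\frac{3231}{-3623} + 3390} = \sqrt{3231 \left(- \frac{1}{3623}\right) + 3390} = \sqrt{- \frac{3231}{3623} + 3390} = \sqrt{\frac{12278739}{3623}} = \frac{\sqrt{44485871397}}{3623}$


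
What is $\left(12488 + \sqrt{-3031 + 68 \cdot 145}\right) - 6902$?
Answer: $5586 + \sqrt{6829} \approx 5668.6$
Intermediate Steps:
$\left(12488 + \sqrt{-3031 + 68 \cdot 145}\right) - 6902 = \left(12488 + \sqrt{-3031 + 9860}\right) - 6902 = \left(12488 + \sqrt{6829}\right) - 6902 = 5586 + \sqrt{6829}$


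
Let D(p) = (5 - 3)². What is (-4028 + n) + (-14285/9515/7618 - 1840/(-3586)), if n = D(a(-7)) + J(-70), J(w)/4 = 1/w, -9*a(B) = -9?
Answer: -30251819492879/7518699370 ≈ -4023.5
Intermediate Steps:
a(B) = 1 (a(B) = -⅑*(-9) = 1)
J(w) = 4/w
D(p) = 4 (D(p) = 2² = 4)
n = 138/35 (n = 4 + 4/(-70) = 4 + 4*(-1/70) = 4 - 2/35 = 138/35 ≈ 3.9429)
(-4028 + n) + (-14285/9515/7618 - 1840/(-3586)) = (-4028 + 138/35) + (-14285/9515/7618 - 1840/(-3586)) = -140842/35 + (-14285*1/9515*(1/7618) - 1840*(-1/3586)) = -140842/35 + (-2857/1903*1/7618 + 920/1793) = -140842/35 + (-2857/14497054 + 920/1793) = -140842/35 + 110183199/214819982 = -30251819492879/7518699370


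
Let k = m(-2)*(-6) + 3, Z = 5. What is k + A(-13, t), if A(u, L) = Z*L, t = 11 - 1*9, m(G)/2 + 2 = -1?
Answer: 49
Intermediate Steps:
m(G) = -6 (m(G) = -4 + 2*(-1) = -4 - 2 = -6)
t = 2 (t = 11 - 9 = 2)
A(u, L) = 5*L
k = 39 (k = -6*(-6) + 3 = 36 + 3 = 39)
k + A(-13, t) = 39 + 5*2 = 39 + 10 = 49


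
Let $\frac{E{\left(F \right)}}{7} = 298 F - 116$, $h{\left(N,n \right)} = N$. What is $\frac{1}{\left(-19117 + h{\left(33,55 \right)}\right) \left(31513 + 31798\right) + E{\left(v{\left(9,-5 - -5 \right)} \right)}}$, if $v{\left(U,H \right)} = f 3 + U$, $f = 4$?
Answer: $- \frac{1}{1208184130} \approx -8.2769 \cdot 10^{-10}$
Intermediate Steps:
$v{\left(U,H \right)} = 12 + U$ ($v{\left(U,H \right)} = 4 \cdot 3 + U = 12 + U$)
$E{\left(F \right)} = -812 + 2086 F$ ($E{\left(F \right)} = 7 \left(298 F - 116\right) = 7 \left(-116 + 298 F\right) = -812 + 2086 F$)
$\frac{1}{\left(-19117 + h{\left(33,55 \right)}\right) \left(31513 + 31798\right) + E{\left(v{\left(9,-5 - -5 \right)} \right)}} = \frac{1}{\left(-19117 + 33\right) \left(31513 + 31798\right) - \left(812 - 2086 \left(12 + 9\right)\right)} = \frac{1}{\left(-19084\right) 63311 + \left(-812 + 2086 \cdot 21\right)} = \frac{1}{-1208227124 + \left(-812 + 43806\right)} = \frac{1}{-1208227124 + 42994} = \frac{1}{-1208184130} = - \frac{1}{1208184130}$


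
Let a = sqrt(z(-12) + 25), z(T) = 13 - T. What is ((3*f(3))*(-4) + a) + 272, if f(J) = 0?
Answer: 272 + 5*sqrt(2) ≈ 279.07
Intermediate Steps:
a = 5*sqrt(2) (a = sqrt((13 - 1*(-12)) + 25) = sqrt((13 + 12) + 25) = sqrt(25 + 25) = sqrt(50) = 5*sqrt(2) ≈ 7.0711)
((3*f(3))*(-4) + a) + 272 = ((3*0)*(-4) + 5*sqrt(2)) + 272 = (0*(-4) + 5*sqrt(2)) + 272 = (0 + 5*sqrt(2)) + 272 = 5*sqrt(2) + 272 = 272 + 5*sqrt(2)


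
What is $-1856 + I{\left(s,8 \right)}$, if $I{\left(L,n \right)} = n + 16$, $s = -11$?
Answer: $-1832$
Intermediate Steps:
$I{\left(L,n \right)} = 16 + n$
$-1856 + I{\left(s,8 \right)} = -1856 + \left(16 + 8\right) = -1856 + 24 = -1832$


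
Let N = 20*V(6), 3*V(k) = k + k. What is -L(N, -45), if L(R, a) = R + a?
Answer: -35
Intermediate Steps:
V(k) = 2*k/3 (V(k) = (k + k)/3 = (2*k)/3 = 2*k/3)
N = 80 (N = 20*((⅔)*6) = 20*4 = 80)
-L(N, -45) = -(80 - 45) = -1*35 = -35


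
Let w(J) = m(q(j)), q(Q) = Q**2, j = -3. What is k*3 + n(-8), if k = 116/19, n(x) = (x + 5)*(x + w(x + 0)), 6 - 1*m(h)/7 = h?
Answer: 2001/19 ≈ 105.32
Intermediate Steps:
m(h) = 42 - 7*h
w(J) = -21 (w(J) = 42 - 7*(-3)**2 = 42 - 7*9 = 42 - 63 = -21)
n(x) = (-21 + x)*(5 + x) (n(x) = (x + 5)*(x - 21) = (5 + x)*(-21 + x) = (-21 + x)*(5 + x))
k = 116/19 (k = 116*(1/19) = 116/19 ≈ 6.1053)
k*3 + n(-8) = (116/19)*3 + (-105 + (-8)**2 - 16*(-8)) = 348/19 + (-105 + 64 + 128) = 348/19 + 87 = 2001/19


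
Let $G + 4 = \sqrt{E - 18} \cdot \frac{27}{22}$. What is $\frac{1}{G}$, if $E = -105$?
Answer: $- \frac{1936}{97411} - \frac{594 i \sqrt{123}}{97411} \approx -0.019875 - 0.067629 i$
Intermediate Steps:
$G = -4 + \frac{27 i \sqrt{123}}{22}$ ($G = -4 + \sqrt{-105 - 18} \cdot \frac{27}{22} = -4 + \sqrt{-123} \cdot 27 \cdot \frac{1}{22} = -4 + i \sqrt{123} \cdot \frac{27}{22} = -4 + \frac{27 i \sqrt{123}}{22} \approx -4.0 + 13.611 i$)
$\frac{1}{G} = \frac{1}{-4 + \frac{27 i \sqrt{123}}{22}}$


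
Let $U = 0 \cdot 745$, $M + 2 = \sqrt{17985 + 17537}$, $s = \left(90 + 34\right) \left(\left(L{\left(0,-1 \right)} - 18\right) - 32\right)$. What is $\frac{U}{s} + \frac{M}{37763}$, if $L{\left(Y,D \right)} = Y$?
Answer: $- \frac{2}{37763} + \frac{\sqrt{35522}}{37763} \approx 0.004938$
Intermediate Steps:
$s = -6200$ ($s = \left(90 + 34\right) \left(\left(0 - 18\right) - 32\right) = 124 \left(-18 - 32\right) = 124 \left(-50\right) = -6200$)
$M = -2 + \sqrt{35522}$ ($M = -2 + \sqrt{17985 + 17537} = -2 + \sqrt{35522} \approx 186.47$)
$U = 0$
$\frac{U}{s} + \frac{M}{37763} = \frac{0}{-6200} + \frac{-2 + \sqrt{35522}}{37763} = 0 \left(- \frac{1}{6200}\right) + \left(-2 + \sqrt{35522}\right) \frac{1}{37763} = 0 - \left(\frac{2}{37763} - \frac{\sqrt{35522}}{37763}\right) = - \frac{2}{37763} + \frac{\sqrt{35522}}{37763}$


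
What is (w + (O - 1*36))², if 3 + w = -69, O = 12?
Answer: 9216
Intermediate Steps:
w = -72 (w = -3 - 69 = -72)
(w + (O - 1*36))² = (-72 + (12 - 1*36))² = (-72 + (12 - 36))² = (-72 - 24)² = (-96)² = 9216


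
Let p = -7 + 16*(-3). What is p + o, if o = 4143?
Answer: 4088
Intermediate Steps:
p = -55 (p = -7 - 48 = -55)
p + o = -55 + 4143 = 4088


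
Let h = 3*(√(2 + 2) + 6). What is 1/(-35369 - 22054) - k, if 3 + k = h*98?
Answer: -134886628/57423 ≈ -2349.0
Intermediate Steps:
h = 24 (h = 3*(√4 + 6) = 3*(2 + 6) = 3*8 = 24)
k = 2349 (k = -3 + 24*98 = -3 + 2352 = 2349)
1/(-35369 - 22054) - k = 1/(-35369 - 22054) - 1*2349 = 1/(-57423) - 2349 = -1/57423 - 2349 = -134886628/57423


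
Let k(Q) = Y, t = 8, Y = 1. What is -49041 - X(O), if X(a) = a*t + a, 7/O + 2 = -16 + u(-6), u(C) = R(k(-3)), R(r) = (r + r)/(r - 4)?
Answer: -392301/8 ≈ -49038.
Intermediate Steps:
k(Q) = 1
R(r) = 2*r/(-4 + r) (R(r) = (2*r)/(-4 + r) = 2*r/(-4 + r))
u(C) = -⅔ (u(C) = 2*1/(-4 + 1) = 2*1/(-3) = 2*1*(-⅓) = -⅔)
O = -3/8 (O = 7/(-2 + (-16 - ⅔)) = 7/(-2 - 50/3) = 7/(-56/3) = 7*(-3/56) = -3/8 ≈ -0.37500)
X(a) = 9*a (X(a) = a*8 + a = 8*a + a = 9*a)
-49041 - X(O) = -49041 - 9*(-3)/8 = -49041 - 1*(-27/8) = -49041 + 27/8 = -392301/8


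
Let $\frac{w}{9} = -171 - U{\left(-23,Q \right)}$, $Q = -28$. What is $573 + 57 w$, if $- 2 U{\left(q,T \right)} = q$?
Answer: $- \frac{186099}{2} \approx -93050.0$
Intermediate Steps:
$U{\left(q,T \right)} = - \frac{q}{2}$
$w = - \frac{3285}{2}$ ($w = 9 \left(-171 - \left(- \frac{1}{2}\right) \left(-23\right)\right) = 9 \left(-171 - \frac{23}{2}\right) = 9 \left(- \frac{365}{2}\right) = - \frac{3285}{2} \approx -1642.5$)
$573 + 57 w = 573 + 57 \left(- \frac{3285}{2}\right) = 573 - \frac{187245}{2} = - \frac{186099}{2}$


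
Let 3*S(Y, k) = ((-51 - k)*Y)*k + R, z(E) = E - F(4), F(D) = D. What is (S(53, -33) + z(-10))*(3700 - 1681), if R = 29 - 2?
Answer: 21177291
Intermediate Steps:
R = 27
z(E) = -4 + E (z(E) = E - 1*4 = E - 4 = -4 + E)
S(Y, k) = 9 + Y*k*(-51 - k)/3 (S(Y, k) = (((-51 - k)*Y)*k + 27)/3 = ((Y*(-51 - k))*k + 27)/3 = (Y*k*(-51 - k) + 27)/3 = (27 + Y*k*(-51 - k))/3 = 9 + Y*k*(-51 - k)/3)
(S(53, -33) + z(-10))*(3700 - 1681) = ((9 - 17*53*(-33) - ⅓*53*(-33)²) + (-4 - 10))*(3700 - 1681) = ((9 + 29733 - ⅓*53*1089) - 14)*2019 = ((9 + 29733 - 19239) - 14)*2019 = (10503 - 14)*2019 = 10489*2019 = 21177291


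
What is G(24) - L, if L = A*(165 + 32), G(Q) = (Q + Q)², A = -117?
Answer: 25353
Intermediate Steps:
G(Q) = 4*Q² (G(Q) = (2*Q)² = 4*Q²)
L = -23049 (L = -117*(165 + 32) = -117*197 = -23049)
G(24) - L = 4*24² - 1*(-23049) = 4*576 + 23049 = 2304 + 23049 = 25353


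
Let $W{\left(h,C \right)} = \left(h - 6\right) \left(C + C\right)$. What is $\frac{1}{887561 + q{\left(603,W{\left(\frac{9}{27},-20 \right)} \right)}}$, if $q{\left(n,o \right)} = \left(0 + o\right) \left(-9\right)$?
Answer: $\frac{1}{885521} \approx 1.1293 \cdot 10^{-6}$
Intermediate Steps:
$W{\left(h,C \right)} = 2 C \left(-6 + h\right)$ ($W{\left(h,C \right)} = \left(-6 + h\right) 2 C = 2 C \left(-6 + h\right)$)
$q{\left(n,o \right)} = - 9 o$ ($q{\left(n,o \right)} = o \left(-9\right) = - 9 o$)
$\frac{1}{887561 + q{\left(603,W{\left(\frac{9}{27},-20 \right)} \right)}} = \frac{1}{887561 - 9 \cdot 2 \left(-20\right) \left(-6 + \frac{9}{27}\right)} = \frac{1}{887561 - 9 \cdot 2 \left(-20\right) \left(-6 + 9 \cdot \frac{1}{27}\right)} = \frac{1}{887561 - 9 \cdot 2 \left(-20\right) \left(-6 + \frac{1}{3}\right)} = \frac{1}{887561 - 9 \cdot 2 \left(-20\right) \left(- \frac{17}{3}\right)} = \frac{1}{887561 - 2040} = \frac{1}{885521}$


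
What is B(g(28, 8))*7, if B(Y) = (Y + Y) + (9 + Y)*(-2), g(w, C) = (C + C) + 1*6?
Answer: -126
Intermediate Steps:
g(w, C) = 6 + 2*C (g(w, C) = 2*C + 6 = 6 + 2*C)
B(Y) = -18 (B(Y) = 2*Y + (-18 - 2*Y) = -18)
B(g(28, 8))*7 = -18*7 = -126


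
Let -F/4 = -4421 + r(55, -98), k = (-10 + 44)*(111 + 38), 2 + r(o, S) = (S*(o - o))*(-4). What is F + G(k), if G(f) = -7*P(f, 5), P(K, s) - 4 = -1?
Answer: 17671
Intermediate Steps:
P(K, s) = 3 (P(K, s) = 4 - 1 = 3)
r(o, S) = -2 (r(o, S) = -2 + (S*(o - o))*(-4) = -2 + (S*0)*(-4) = -2 + 0*(-4) = -2 + 0 = -2)
k = 5066 (k = 34*149 = 5066)
G(f) = -21 (G(f) = -7*3 = -21)
F = 17692 (F = -4*(-4421 - 2) = -4*(-4423) = 17692)
F + G(k) = 17692 - 21 = 17671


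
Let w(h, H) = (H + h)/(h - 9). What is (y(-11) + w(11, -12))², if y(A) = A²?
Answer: 58081/4 ≈ 14520.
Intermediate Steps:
w(h, H) = (H + h)/(-9 + h)
(y(-11) + w(11, -12))² = ((-11)² + (-12 + 11)/(-9 + 11))² = (121 - 1/2)² = (121 + (½)*(-1))² = (121 - ½)² = (241/2)² = 58081/4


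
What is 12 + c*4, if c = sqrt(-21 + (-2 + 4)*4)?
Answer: 12 + 4*I*sqrt(13) ≈ 12.0 + 14.422*I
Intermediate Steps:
c = I*sqrt(13) (c = sqrt(-21 + 2*4) = sqrt(-21 + 8) = sqrt(-13) = I*sqrt(13) ≈ 3.6056*I)
12 + c*4 = 12 + (I*sqrt(13))*4 = 12 + 4*I*sqrt(13)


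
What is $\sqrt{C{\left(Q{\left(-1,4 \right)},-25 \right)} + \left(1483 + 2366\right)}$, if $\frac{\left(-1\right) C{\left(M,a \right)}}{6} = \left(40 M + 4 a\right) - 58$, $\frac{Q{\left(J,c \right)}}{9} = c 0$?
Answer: $3 \sqrt{533} \approx 69.26$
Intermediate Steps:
$Q{\left(J,c \right)} = 0$ ($Q{\left(J,c \right)} = 9 c 0 = 9 \cdot 0 = 0$)
$C{\left(M,a \right)} = 348 - 240 M - 24 a$ ($C{\left(M,a \right)} = - 6 \left(\left(40 M + 4 a\right) - 58\right) = - 6 \left(\left(4 a + 40 M\right) - 58\right) = - 6 \left(-58 + 4 a + 40 M\right) = 348 - 240 M - 24 a$)
$\sqrt{C{\left(Q{\left(-1,4 \right)},-25 \right)} + \left(1483 + 2366\right)} = \sqrt{\left(348 - 0 - -600\right) + \left(1483 + 2366\right)} = \sqrt{\left(348 + 0 + 600\right) + 3849} = \sqrt{948 + 3849} = \sqrt{4797} = 3 \sqrt{533}$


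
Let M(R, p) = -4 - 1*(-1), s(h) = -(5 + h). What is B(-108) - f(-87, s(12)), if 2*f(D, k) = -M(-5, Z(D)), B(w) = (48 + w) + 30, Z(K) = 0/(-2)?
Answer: -63/2 ≈ -31.500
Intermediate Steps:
s(h) = -5 - h
Z(K) = 0 (Z(K) = 0*(-½) = 0)
M(R, p) = -3 (M(R, p) = -4 + 1 = -3)
B(w) = 78 + w
f(D, k) = 3/2 (f(D, k) = (-1*(-3))/2 = (½)*3 = 3/2)
B(-108) - f(-87, s(12)) = (78 - 108) - 1*3/2 = -30 - 3/2 = -63/2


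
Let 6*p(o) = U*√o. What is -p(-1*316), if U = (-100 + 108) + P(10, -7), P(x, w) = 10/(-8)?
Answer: -9*I*√79/4 ≈ -19.998*I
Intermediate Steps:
P(x, w) = -5/4 (P(x, w) = 10*(-⅛) = -5/4)
U = 27/4 (U = (-100 + 108) - 5/4 = 8 - 5/4 = 27/4 ≈ 6.7500)
p(o) = 9*√o/8 (p(o) = (27*√o/4)/6 = 9*√o/8)
-p(-1*316) = -9*√(-1*316)/8 = -9*√(-316)/8 = -9*2*I*√79/8 = -9*I*√79/4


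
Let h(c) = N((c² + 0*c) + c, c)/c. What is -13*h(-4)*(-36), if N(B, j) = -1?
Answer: 117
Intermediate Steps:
h(c) = -1/c
-13*h(-4)*(-36) = -(-13)/(-4)*(-36) = -(-13)*(-1)/4*(-36) = -13*¼*(-36) = -13/4*(-36) = 117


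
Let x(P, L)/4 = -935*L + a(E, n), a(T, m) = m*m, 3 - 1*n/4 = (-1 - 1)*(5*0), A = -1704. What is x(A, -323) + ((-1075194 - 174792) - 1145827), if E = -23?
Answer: -1187217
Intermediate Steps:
n = 12 (n = 12 - 4*(-1 - 1)*5*0 = 12 - (-8)*0 = 12 - 4*0 = 12 + 0 = 12)
a(T, m) = m²
x(P, L) = 576 - 3740*L (x(P, L) = 4*(-935*L + 12²) = 4*(-935*L + 144) = 4*(144 - 935*L) = 576 - 3740*L)
x(A, -323) + ((-1075194 - 174792) - 1145827) = (576 - 3740*(-323)) + ((-1075194 - 174792) - 1145827) = (576 + 1208020) + (-1249986 - 1145827) = 1208596 - 2395813 = -1187217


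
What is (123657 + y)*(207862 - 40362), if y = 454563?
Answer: 96851850000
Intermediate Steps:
(123657 + y)*(207862 - 40362) = (123657 + 454563)*(207862 - 40362) = 578220*167500 = 96851850000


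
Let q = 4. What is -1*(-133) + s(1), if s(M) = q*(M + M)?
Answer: 141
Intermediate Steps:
s(M) = 8*M (s(M) = 4*(M + M) = 4*(2*M) = 8*M)
-1*(-133) + s(1) = -1*(-133) + 8*1 = 133 + 8 = 141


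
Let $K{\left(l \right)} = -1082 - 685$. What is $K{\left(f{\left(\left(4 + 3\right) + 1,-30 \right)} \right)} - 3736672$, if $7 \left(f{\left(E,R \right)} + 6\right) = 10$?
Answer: $-3738439$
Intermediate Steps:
$f{\left(E,R \right)} = - \frac{32}{7}$ ($f{\left(E,R \right)} = -6 + \frac{1}{7} \cdot 10 = -6 + \frac{10}{7} = - \frac{32}{7}$)
$K{\left(l \right)} = -1767$
$K{\left(f{\left(\left(4 + 3\right) + 1,-30 \right)} \right)} - 3736672 = -1767 - 3736672 = -3738439$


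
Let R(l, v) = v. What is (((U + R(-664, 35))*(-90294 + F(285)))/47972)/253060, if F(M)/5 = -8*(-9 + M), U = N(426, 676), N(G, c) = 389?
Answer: -2685351/758737145 ≈ -0.0035392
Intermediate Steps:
U = 389
F(M) = 360 - 40*M (F(M) = 5*(-8*(-9 + M)) = 5*(72 - 8*M) = 360 - 40*M)
(((U + R(-664, 35))*(-90294 + F(285)))/47972)/253060 = (((389 + 35)*(-90294 + (360 - 40*285)))/47972)/253060 = ((424*(-90294 + (360 - 11400)))*(1/47972))*(1/253060) = ((424*(-90294 - 11040))*(1/47972))*(1/253060) = ((424*(-101334))*(1/47972))*(1/253060) = -42965616*1/47972*(1/253060) = -10741404/11993*1/253060 = -2685351/758737145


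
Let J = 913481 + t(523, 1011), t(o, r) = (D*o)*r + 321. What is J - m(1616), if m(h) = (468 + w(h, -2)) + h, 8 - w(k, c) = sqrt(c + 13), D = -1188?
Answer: -627246854 + sqrt(11) ≈ -6.2725e+8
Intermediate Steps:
t(o, r) = 321 - 1188*o*r (t(o, r) = (-1188*o)*r + 321 = -1188*o*r + 321 = 321 - 1188*o*r)
w(k, c) = 8 - sqrt(13 + c) (w(k, c) = 8 - sqrt(c + 13) = 8 - sqrt(13 + c))
m(h) = 476 + h - sqrt(11) (m(h) = (468 + (8 - sqrt(13 - 2))) + h = (468 + (8 - sqrt(11))) + h = (476 - sqrt(11)) + h = 476 + h - sqrt(11))
J = -627244762 (J = 913481 + (321 - 1188*523*1011) = 913481 + (321 - 628158564) = 913481 - 628158243 = -627244762)
J - m(1616) = -627244762 - (476 + 1616 - sqrt(11)) = -627244762 - (2092 - sqrt(11)) = -627244762 + (-2092 + sqrt(11)) = -627246854 + sqrt(11)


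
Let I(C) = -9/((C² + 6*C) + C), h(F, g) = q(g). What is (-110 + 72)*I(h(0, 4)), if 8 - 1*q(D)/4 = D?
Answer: 171/184 ≈ 0.92935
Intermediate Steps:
q(D) = 32 - 4*D
h(F, g) = 32 - 4*g
I(C) = -9/(C² + 7*C)
(-110 + 72)*I(h(0, 4)) = (-110 + 72)*(-9/((32 - 4*4)*(7 + (32 - 4*4)))) = -(-342)/((32 - 16)*(7 + (32 - 16))) = -(-342)/(16*(7 + 16)) = -(-342)/(16*23) = -38*(-9/368) = 171/184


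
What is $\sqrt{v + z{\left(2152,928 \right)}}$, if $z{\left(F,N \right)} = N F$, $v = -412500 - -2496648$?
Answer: $2 \sqrt{1020301} \approx 2020.2$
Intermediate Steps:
$v = 2084148$ ($v = -412500 + 2496648 = 2084148$)
$z{\left(F,N \right)} = F N$
$\sqrt{v + z{\left(2152,928 \right)}} = \sqrt{2084148 + 2152 \cdot 928} = \sqrt{2084148 + 1997056} = \sqrt{4081204} = 2 \sqrt{1020301}$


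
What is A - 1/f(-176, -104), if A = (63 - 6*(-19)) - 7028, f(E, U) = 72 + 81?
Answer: -1048204/153 ≈ -6851.0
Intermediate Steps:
f(E, U) = 153
A = -6851 (A = (63 + 114) - 7028 = 177 - 7028 = -6851)
A - 1/f(-176, -104) = -6851 - 1/153 = -1048204/153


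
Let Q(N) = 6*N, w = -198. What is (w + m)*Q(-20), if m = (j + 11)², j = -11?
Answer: 23760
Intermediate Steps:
m = 0 (m = (-11 + 11)² = 0² = 0)
(w + m)*Q(-20) = (-198 + 0)*(6*(-20)) = -198*(-120) = 23760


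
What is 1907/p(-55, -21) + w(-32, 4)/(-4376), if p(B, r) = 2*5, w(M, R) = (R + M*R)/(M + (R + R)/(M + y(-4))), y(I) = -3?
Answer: 1176644087/6170160 ≈ 190.70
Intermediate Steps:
w(M, R) = (R + M*R)/(M + 2*R/(-3 + M)) (w(M, R) = (R + M*R)/(M + (R + R)/(M - 3)) = (R + M*R)/(M + (2*R)/(-3 + M)) = (R + M*R)/(M + 2*R/(-3 + M)))
p(B, r) = 10
1907/p(-55, -21) + w(-32, 4)/(-4376) = 1907/10 + (4*(-3 + (-32)² - 2*(-32))/((-32)² - 3*(-32) + 2*4))/(-4376) = 1907*(⅒) + (4*(-3 + 1024 + 64)/(1024 + 96 + 8))*(-1/4376) = 1907/10 + (4*1085/1128)*(-1/4376) = 1907/10 + (4*(1/1128)*1085)*(-1/4376) = 1907/10 + (1085/282)*(-1/4376) = 1907/10 - 1085/1234032 = 1176644087/6170160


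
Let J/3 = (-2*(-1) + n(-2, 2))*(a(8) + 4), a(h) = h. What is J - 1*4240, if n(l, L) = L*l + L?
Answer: -4240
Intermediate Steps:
n(l, L) = L + L*l
J = 0 (J = 3*((-2*(-1) + 2*(1 - 2))*(8 + 4)) = 3*((2 + 2*(-1))*12) = 3*((2 - 2)*12) = 3*(0*12) = 3*0 = 0)
J - 1*4240 = 0 - 1*4240 = 0 - 4240 = -4240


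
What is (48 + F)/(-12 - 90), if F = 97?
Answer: -145/102 ≈ -1.4216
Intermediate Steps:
(48 + F)/(-12 - 90) = (48 + 97)/(-12 - 90) = 145/(-102) = 145*(-1/102) = -145/102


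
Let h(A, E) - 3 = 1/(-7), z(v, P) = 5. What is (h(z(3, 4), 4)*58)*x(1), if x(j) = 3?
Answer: 3480/7 ≈ 497.14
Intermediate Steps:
h(A, E) = 20/7 (h(A, E) = 3 + 1/(-7) = 3 - ⅐ = 20/7)
(h(z(3, 4), 4)*58)*x(1) = ((20/7)*58)*3 = (1160/7)*3 = 3480/7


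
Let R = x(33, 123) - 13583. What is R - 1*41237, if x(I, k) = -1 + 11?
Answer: -54810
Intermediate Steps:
x(I, k) = 10
R = -13573 (R = 10 - 13583 = -13573)
R - 1*41237 = -13573 - 1*41237 = -13573 - 41237 = -54810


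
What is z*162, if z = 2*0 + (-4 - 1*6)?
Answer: -1620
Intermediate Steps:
z = -10 (z = 0 + (-4 - 6) = 0 - 10 = -10)
z*162 = -10*162 = -1620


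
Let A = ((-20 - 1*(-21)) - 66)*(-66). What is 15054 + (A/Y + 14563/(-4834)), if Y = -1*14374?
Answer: 522890402521/34741958 ≈ 15051.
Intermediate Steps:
A = 4290 (A = ((-20 + 21) - 66)*(-66) = (1 - 66)*(-66) = -65*(-66) = 4290)
Y = -14374
15054 + (A/Y + 14563/(-4834)) = 15054 + (4290/(-14374) + 14563/(-4834)) = 15054 + (4290*(-1/14374) + 14563*(-1/4834)) = 15054 + (-2145/7187 - 14563/4834) = 15054 - 115033211/34741958 = 522890402521/34741958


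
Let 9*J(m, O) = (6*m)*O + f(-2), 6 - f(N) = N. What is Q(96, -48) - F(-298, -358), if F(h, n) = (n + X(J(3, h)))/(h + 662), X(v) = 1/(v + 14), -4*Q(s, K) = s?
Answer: -43816931/1903720 ≈ -23.016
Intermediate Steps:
Q(s, K) = -s/4
f(N) = 6 - N
J(m, O) = 8/9 + 2*O*m/3 (J(m, O) = ((6*m)*O + (6 - 1*(-2)))/9 = (6*O*m + (6 + 2))/9 = (6*O*m + 8)/9 = (8 + 6*O*m)/9 = 8/9 + 2*O*m/3)
X(v) = 1/(14 + v)
F(h, n) = (n + 1/(134/9 + 2*h))/(662 + h) (F(h, n) = (n + 1/(14 + (8/9 + (⅔)*h*3)))/(h + 662) = (n + 1/(14 + (8/9 + 2*h)))/(662 + h) = (n + 1/(134/9 + 2*h))/(662 + h))
Q(96, -48) - F(-298, -358) = -¼*96 - (9/2 - 358*(67 + 9*(-298)))/((67 + 9*(-298))*(662 - 298)) = -24 - (9/2 - 358*(67 - 2682))/((67 - 2682)*364) = -24 - (9/2 - 358*(-2615))/((-2615)*364) = -24 - (-1)*(9/2 + 936170)/(2615*364) = -24 - (-1)*1872349/(2615*364*2) = -24 - 1*(-1872349/1903720) = -24 + 1872349/1903720 = -43816931/1903720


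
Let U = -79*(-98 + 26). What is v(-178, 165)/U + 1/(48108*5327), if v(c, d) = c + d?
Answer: -277626785/121472603784 ≈ -0.0022855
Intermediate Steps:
U = 5688 (U = -79*(-72) = 5688)
v(-178, 165)/U + 1/(48108*5327) = (-178 + 165)/5688 + 1/(48108*5327) = -13*1/5688 + (1/48108)*(1/5327) = -13/5688 + 1/256271316 = -277626785/121472603784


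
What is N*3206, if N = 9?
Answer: 28854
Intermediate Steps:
N*3206 = 9*3206 = 28854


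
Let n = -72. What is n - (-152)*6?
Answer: 840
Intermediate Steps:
n - (-152)*6 = -72 - (-152)*6 = -72 - 38*(-24) = -72 + 912 = 840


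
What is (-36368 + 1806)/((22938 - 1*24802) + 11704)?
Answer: -17281/4920 ≈ -3.5124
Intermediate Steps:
(-36368 + 1806)/((22938 - 1*24802) + 11704) = -34562/((22938 - 24802) + 11704) = -34562/(-1864 + 11704) = -34562/9840 = -34562*1/9840 = -17281/4920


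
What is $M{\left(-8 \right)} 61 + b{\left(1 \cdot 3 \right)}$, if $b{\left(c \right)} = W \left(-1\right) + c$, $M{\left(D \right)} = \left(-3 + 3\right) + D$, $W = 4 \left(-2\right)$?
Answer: $-477$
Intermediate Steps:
$W = -8$
$M{\left(D \right)} = D$ ($M{\left(D \right)} = 0 + D = D$)
$b{\left(c \right)} = 8 + c$ ($b{\left(c \right)} = \left(-8\right) \left(-1\right) + c = 8 + c$)
$M{\left(-8 \right)} 61 + b{\left(1 \cdot 3 \right)} = \left(-8\right) 61 + \left(8 + 1 \cdot 3\right) = -488 + \left(8 + 3\right) = -488 + 11 = -477$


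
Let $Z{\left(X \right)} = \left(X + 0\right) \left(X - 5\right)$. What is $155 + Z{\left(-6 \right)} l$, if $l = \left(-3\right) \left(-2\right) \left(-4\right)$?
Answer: $-1429$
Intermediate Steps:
$Z{\left(X \right)} = X \left(-5 + X\right)$
$l = -24$ ($l = 6 \left(-4\right) = -24$)
$155 + Z{\left(-6 \right)} l = 155 + - 6 \left(-5 - 6\right) \left(-24\right) = 155 + \left(-6\right) \left(-11\right) \left(-24\right) = 155 + 66 \left(-24\right) = 155 - 1584 = -1429$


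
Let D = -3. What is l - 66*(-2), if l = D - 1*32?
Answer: 97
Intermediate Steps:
l = -35 (l = -3 - 1*32 = -3 - 32 = -35)
l - 66*(-2) = -35 - 66*(-2) = -35 + 132 = 97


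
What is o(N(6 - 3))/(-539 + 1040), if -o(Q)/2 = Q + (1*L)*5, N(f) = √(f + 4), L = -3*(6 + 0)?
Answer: 60/167 - 2*√7/501 ≈ 0.34872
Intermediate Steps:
L = -18 (L = -3*6 = -18)
N(f) = √(4 + f)
o(Q) = 180 - 2*Q (o(Q) = -2*(Q + (1*(-18))*5) = -2*(Q - 18*5) = -2*(Q - 90) = -2*(-90 + Q) = 180 - 2*Q)
o(N(6 - 3))/(-539 + 1040) = (180 - 2*√(4 + (6 - 3)))/(-539 + 1040) = (180 - 2*√(4 + 3))/501 = (180 - 2*√7)*(1/501) = 60/167 - 2*√7/501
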